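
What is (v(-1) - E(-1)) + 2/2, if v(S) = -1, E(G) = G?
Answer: 1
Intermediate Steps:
(v(-1) - E(-1)) + 2/2 = (-1 - 1*(-1)) + 2/2 = (-1 + 1) + (½)*2 = 0 + 1 = 1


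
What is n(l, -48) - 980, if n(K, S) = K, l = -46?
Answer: -1026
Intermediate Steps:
n(l, -48) - 980 = -46 - 980 = -1026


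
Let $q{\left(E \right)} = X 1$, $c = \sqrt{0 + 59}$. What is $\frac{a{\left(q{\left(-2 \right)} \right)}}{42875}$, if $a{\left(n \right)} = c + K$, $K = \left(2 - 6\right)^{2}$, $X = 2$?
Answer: $\frac{16}{42875} + \frac{\sqrt{59}}{42875} \approx 0.00055233$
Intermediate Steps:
$K = 16$ ($K = \left(-4\right)^{2} = 16$)
$c = \sqrt{59} \approx 7.6811$
$q{\left(E \right)} = 2$ ($q{\left(E \right)} = 2 \cdot 1 = 2$)
$a{\left(n \right)} = 16 + \sqrt{59}$ ($a{\left(n \right)} = \sqrt{59} + 16 = 16 + \sqrt{59}$)
$\frac{a{\left(q{\left(-2 \right)} \right)}}{42875} = \frac{16 + \sqrt{59}}{42875} = \left(16 + \sqrt{59}\right) \frac{1}{42875} = \frac{16}{42875} + \frac{\sqrt{59}}{42875}$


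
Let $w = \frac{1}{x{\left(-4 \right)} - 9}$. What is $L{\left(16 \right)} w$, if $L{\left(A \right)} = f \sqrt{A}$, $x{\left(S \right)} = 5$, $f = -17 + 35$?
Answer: $-18$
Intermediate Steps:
$f = 18$
$L{\left(A \right)} = 18 \sqrt{A}$
$w = - \frac{1}{4}$ ($w = \frac{1}{5 - 9} = \frac{1}{-4} = - \frac{1}{4} \approx -0.25$)
$L{\left(16 \right)} w = 18 \sqrt{16} \left(- \frac{1}{4}\right) = 18 \cdot 4 \left(- \frac{1}{4}\right) = 72 \left(- \frac{1}{4}\right) = -18$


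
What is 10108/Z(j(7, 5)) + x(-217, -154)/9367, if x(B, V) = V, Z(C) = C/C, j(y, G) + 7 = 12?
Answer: 94681482/9367 ≈ 10108.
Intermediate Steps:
j(y, G) = 5 (j(y, G) = -7 + 12 = 5)
Z(C) = 1
10108/Z(j(7, 5)) + x(-217, -154)/9367 = 10108/1 - 154/9367 = 10108*1 - 154*1/9367 = 10108 - 154/9367 = 94681482/9367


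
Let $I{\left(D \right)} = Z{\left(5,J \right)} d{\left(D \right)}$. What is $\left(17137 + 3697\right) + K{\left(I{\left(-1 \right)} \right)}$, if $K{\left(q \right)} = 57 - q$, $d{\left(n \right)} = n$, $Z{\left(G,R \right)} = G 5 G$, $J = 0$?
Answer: $21016$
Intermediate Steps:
$Z{\left(G,R \right)} = 5 G^{2}$ ($Z{\left(G,R \right)} = 5 G G = 5 G^{2}$)
$I{\left(D \right)} = 125 D$ ($I{\left(D \right)} = 5 \cdot 5^{2} D = 5 \cdot 25 D = 125 D$)
$\left(17137 + 3697\right) + K{\left(I{\left(-1 \right)} \right)} = \left(17137 + 3697\right) - \left(-57 + 125 \left(-1\right)\right) = 20834 + \left(57 - -125\right) = 20834 + \left(57 + 125\right) = 20834 + 182 = 21016$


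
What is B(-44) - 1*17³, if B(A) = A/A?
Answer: -4912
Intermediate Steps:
B(A) = 1
B(-44) - 1*17³ = 1 - 1*17³ = 1 - 1*4913 = 1 - 4913 = -4912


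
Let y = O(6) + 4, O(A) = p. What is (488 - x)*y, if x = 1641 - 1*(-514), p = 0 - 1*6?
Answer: 3334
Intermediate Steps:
p = -6 (p = 0 - 6 = -6)
x = 2155 (x = 1641 + 514 = 2155)
O(A) = -6
y = -2 (y = -6 + 4 = -2)
(488 - x)*y = (488 - 1*2155)*(-2) = (488 - 2155)*(-2) = -1667*(-2) = 3334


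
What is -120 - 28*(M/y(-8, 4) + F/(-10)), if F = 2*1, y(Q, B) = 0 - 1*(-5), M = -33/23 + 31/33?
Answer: -84724/759 ≈ -111.63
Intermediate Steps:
M = -376/759 (M = -33*1/23 + 31*(1/33) = -33/23 + 31/33 = -376/759 ≈ -0.49539)
y(Q, B) = 5 (y(Q, B) = 0 + 5 = 5)
F = 2
-120 - 28*(M/y(-8, 4) + F/(-10)) = -120 - 28*(-376/759/5 + 2/(-10)) = -120 - 28*(-376/759*⅕ + 2*(-⅒)) = -120 - 28*(-376/3795 - ⅕) = -120 - 28*(-227/759) = -120 + 6356/759 = -84724/759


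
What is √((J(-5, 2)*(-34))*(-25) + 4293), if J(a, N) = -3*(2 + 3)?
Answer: I*√8457 ≈ 91.962*I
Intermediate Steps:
J(a, N) = -15 (J(a, N) = -3*5 = -15)
√((J(-5, 2)*(-34))*(-25) + 4293) = √(-15*(-34)*(-25) + 4293) = √(510*(-25) + 4293) = √(-12750 + 4293) = √(-8457) = I*√8457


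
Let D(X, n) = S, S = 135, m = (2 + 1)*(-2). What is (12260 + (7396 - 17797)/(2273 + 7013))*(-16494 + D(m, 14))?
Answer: -1862242453281/9286 ≈ -2.0054e+8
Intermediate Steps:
m = -6 (m = 3*(-2) = -6)
D(X, n) = 135
(12260 + (7396 - 17797)/(2273 + 7013))*(-16494 + D(m, 14)) = (12260 + (7396 - 17797)/(2273 + 7013))*(-16494 + 135) = (12260 - 10401/9286)*(-16359) = (113835959/9286)*(-16359) = -1862242453281/9286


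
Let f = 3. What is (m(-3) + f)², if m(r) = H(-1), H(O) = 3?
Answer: 36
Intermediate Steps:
m(r) = 3
(m(-3) + f)² = (3 + 3)² = 6² = 36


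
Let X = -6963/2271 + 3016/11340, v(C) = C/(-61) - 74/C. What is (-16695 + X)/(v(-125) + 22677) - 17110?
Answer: -635029158060913405/37112906710908 ≈ -17111.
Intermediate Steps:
v(C) = -74/C - C/61 (v(C) = C*(-1/61) - 74/C = -C/61 - 74/C = -74/C - C/61)
X = -6009257/2146095 (X = -6963*1/2271 + 3016*(1/11340) = -2321/757 + 754/2835 = -6009257/2146095 ≈ -2.8001)
(-16695 + X)/(v(-125) + 22677) - 17110 = (-16695 - 6009257/2146095)/((-74/(-125) - 1/61*(-125)) + 22677) - 17110 = -35835065282/(2146095*((-74*(-1/125) + 125/61) + 22677)) - 17110 = -35835065282/(2146095*((74/125 + 125/61) + 22677)) - 17110 = -35835065282/(2146095*(20139/7625 + 22677)) - 17110 = -35835065282/(2146095*172932264/7625) - 17110 = -35835065282/2146095*7625/172932264 - 17110 = -27324237277525/37112906710908 - 17110 = -635029158060913405/37112906710908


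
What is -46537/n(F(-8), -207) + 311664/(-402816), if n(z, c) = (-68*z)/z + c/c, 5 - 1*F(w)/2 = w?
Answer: 390103473/562264 ≈ 693.81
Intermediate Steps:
F(w) = 10 - 2*w
n(z, c) = -67 (n(z, c) = -68 + 1 = -67)
-46537/n(F(-8), -207) + 311664/(-402816) = -46537/(-67) + 311664/(-402816) = -46537*(-1/67) + 311664*(-1/402816) = 46537/67 - 6493/8392 = 390103473/562264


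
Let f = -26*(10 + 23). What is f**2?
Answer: 736164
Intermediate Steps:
f = -858 (f = -26*33 = -858)
f**2 = (-858)**2 = 736164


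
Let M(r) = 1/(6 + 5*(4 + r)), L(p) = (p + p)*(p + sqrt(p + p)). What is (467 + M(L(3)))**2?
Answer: 1769332563653/8112392 - 14108505*sqrt(6)/4056196 ≈ 2.1809e+5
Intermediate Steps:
L(p) = 2*p*(p + sqrt(2)*sqrt(p)) (L(p) = (2*p)*(p + sqrt(2*p)) = (2*p)*(p + sqrt(2)*sqrt(p)) = 2*p*(p + sqrt(2)*sqrt(p)))
M(r) = 1/(26 + 5*r) (M(r) = 1/(6 + (20 + 5*r)) = 1/(26 + 5*r))
(467 + M(L(3)))**2 = (467 + 1/(26 + 5*(2*3**2 + 2*sqrt(2)*3**(3/2))))**2 = (467 + 1/(26 + 5*(2*9 + 2*sqrt(2)*(3*sqrt(3)))))**2 = (467 + 1/(26 + 5*(18 + 6*sqrt(6))))**2 = (467 + 1/(26 + (90 + 30*sqrt(6))))**2 = (467 + 1/(116 + 30*sqrt(6)))**2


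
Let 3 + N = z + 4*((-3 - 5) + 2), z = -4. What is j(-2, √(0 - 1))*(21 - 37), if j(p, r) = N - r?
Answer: 496 + 16*I ≈ 496.0 + 16.0*I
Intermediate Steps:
N = -31 (N = -3 + (-4 + 4*((-3 - 5) + 2)) = -3 + (-4 + 4*(-8 + 2)) = -3 + (-4 + 4*(-6)) = -3 + (-4 - 24) = -3 - 28 = -31)
j(p, r) = -31 - r
j(-2, √(0 - 1))*(21 - 37) = (-31 - √(0 - 1))*(21 - 37) = (-31 - √(-1))*(-16) = (-31 - I)*(-16) = 496 + 16*I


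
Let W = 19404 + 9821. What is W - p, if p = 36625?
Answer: -7400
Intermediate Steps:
W = 29225
W - p = 29225 - 1*36625 = 29225 - 36625 = -7400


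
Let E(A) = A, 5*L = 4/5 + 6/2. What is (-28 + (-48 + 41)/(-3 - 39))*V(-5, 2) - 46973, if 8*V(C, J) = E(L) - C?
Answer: -1174826/25 ≈ -46993.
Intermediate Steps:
L = 19/25 (L = (4/5 + 6/2)/5 = (4*(⅕) + 6*(½))/5 = (⅘ + 3)/5 = (⅕)*(19/5) = 19/25 ≈ 0.76000)
V(C, J) = 19/200 - C/8 (V(C, J) = (19/25 - C)/8 = 19/200 - C/8)
(-28 + (-48 + 41)/(-3 - 39))*V(-5, 2) - 46973 = (-28 + (-48 + 41)/(-3 - 39))*(19/200 - ⅛*(-5)) - 46973 = (-28 - 7/(-42))*(19/200 + 5/8) - 46973 = (-28 - 7*(-1/42))*(18/25) - 46973 = (-28 + ⅙)*(18/25) - 46973 = -167/6*18/25 - 46973 = -501/25 - 46973 = -1174826/25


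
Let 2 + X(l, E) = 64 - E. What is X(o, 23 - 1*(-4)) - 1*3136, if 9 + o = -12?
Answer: -3101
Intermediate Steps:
o = -21 (o = -9 - 12 = -21)
X(l, E) = 62 - E (X(l, E) = -2 + (64 - E) = 62 - E)
X(o, 23 - 1*(-4)) - 1*3136 = (62 - (23 - 1*(-4))) - 1*3136 = (62 - (23 + 4)) - 3136 = (62 - 1*27) - 3136 = (62 - 27) - 3136 = 35 - 3136 = -3101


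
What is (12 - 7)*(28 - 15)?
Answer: 65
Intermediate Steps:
(12 - 7)*(28 - 15) = 5*13 = 65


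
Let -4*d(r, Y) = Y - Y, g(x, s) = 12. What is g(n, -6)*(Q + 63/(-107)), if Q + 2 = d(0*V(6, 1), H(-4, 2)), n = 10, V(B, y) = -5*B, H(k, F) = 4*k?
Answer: -3324/107 ≈ -31.065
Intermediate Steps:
d(r, Y) = 0 (d(r, Y) = -(Y - Y)/4 = -¼*0 = 0)
Q = -2 (Q = -2 + 0 = -2)
g(n, -6)*(Q + 63/(-107)) = 12*(-2 + 63/(-107)) = 12*(-2 + 63*(-1/107)) = 12*(-2 - 63/107) = 12*(-277/107) = -3324/107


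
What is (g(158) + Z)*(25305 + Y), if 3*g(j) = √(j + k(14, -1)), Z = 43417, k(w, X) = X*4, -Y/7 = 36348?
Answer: -9948180627 - 76377*√154 ≈ -9.9491e+9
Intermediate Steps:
Y = -254436 (Y = -7*36348 = -254436)
k(w, X) = 4*X
g(j) = √(-4 + j)/3 (g(j) = √(j + 4*(-1))/3 = √(j - 4)/3 = √(-4 + j)/3)
(g(158) + Z)*(25305 + Y) = (√(-4 + 158)/3 + 43417)*(25305 - 254436) = (√154/3 + 43417)*(-229131) = (43417 + √154/3)*(-229131) = -9948180627 - 76377*√154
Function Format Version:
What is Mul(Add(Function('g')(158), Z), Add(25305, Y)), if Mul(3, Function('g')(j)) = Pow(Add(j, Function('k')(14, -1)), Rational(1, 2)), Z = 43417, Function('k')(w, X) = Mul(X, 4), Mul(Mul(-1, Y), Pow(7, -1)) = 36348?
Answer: Add(-9948180627, Mul(-76377, Pow(154, Rational(1, 2)))) ≈ -9.9491e+9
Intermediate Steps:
Y = -254436 (Y = Mul(-7, 36348) = -254436)
Function('k')(w, X) = Mul(4, X)
Function('g')(j) = Mul(Rational(1, 3), Pow(Add(-4, j), Rational(1, 2))) (Function('g')(j) = Mul(Rational(1, 3), Pow(Add(j, Mul(4, -1)), Rational(1, 2))) = Mul(Rational(1, 3), Pow(Add(j, -4), Rational(1, 2))) = Mul(Rational(1, 3), Pow(Add(-4, j), Rational(1, 2))))
Mul(Add(Function('g')(158), Z), Add(25305, Y)) = Mul(Add(Mul(Rational(1, 3), Pow(Add(-4, 158), Rational(1, 2))), 43417), Add(25305, -254436)) = Mul(Add(Mul(Rational(1, 3), Pow(154, Rational(1, 2))), 43417), -229131) = Mul(Add(43417, Mul(Rational(1, 3), Pow(154, Rational(1, 2)))), -229131) = Add(-9948180627, Mul(-76377, Pow(154, Rational(1, 2))))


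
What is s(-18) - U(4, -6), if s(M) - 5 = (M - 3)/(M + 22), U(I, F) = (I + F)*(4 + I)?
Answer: 63/4 ≈ 15.750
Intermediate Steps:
U(I, F) = (4 + I)*(F + I) (U(I, F) = (F + I)*(4 + I) = (4 + I)*(F + I))
s(M) = 5 + (-3 + M)/(22 + M) (s(M) = 5 + (M - 3)/(M + 22) = 5 + (-3 + M)/(22 + M))
s(-18) - U(4, -6) = (107 + 6*(-18))/(22 - 18) - (4² + 4*(-6) + 4*4 - 6*4) = (107 - 108)/4 - (16 - 24 + 16 - 24) = (¼)*(-1) - 1*(-16) = -¼ + 16 = 63/4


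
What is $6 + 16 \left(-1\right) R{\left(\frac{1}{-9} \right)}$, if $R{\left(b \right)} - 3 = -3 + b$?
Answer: $\frac{70}{9} \approx 7.7778$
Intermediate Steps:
$R{\left(b \right)} = b$ ($R{\left(b \right)} = 3 + \left(-3 + b\right) = b$)
$6 + 16 \left(-1\right) R{\left(\frac{1}{-9} \right)} = 6 + \frac{16 \left(-1\right)}{-9} = 6 - - \frac{16}{9} = 6 + \frac{16}{9} = \frac{70}{9}$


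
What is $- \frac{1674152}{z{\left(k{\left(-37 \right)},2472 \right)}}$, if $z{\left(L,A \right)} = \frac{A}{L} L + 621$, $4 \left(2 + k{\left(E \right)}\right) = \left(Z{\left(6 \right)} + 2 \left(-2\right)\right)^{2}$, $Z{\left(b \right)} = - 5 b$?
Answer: $- \frac{1674152}{3093} \approx -541.27$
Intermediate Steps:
$k{\left(E \right)} = 287$ ($k{\left(E \right)} = -2 + \frac{\left(\left(-5\right) 6 + 2 \left(-2\right)\right)^{2}}{4} = -2 + \frac{\left(-30 - 4\right)^{2}}{4} = -2 + \frac{\left(-34\right)^{2}}{4} = -2 + \frac{1}{4} \cdot 1156 = -2 + 289 = 287$)
$z{\left(L,A \right)} = 621 + A$ ($z{\left(L,A \right)} = A + 621 = 621 + A$)
$- \frac{1674152}{z{\left(k{\left(-37 \right)},2472 \right)}} = - \frac{1674152}{621 + 2472} = - \frac{1674152}{3093}$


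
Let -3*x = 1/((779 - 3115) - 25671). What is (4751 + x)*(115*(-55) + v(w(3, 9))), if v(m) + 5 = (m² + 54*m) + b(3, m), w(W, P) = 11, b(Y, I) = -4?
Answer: -747671204956/28007 ≈ -2.6696e+7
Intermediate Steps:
x = 1/84021 (x = -1/(3*((779 - 3115) - 25671)) = -1/(3*(-2336 - 25671)) = -⅓/(-28007) = -⅓*(-1/28007) = 1/84021 ≈ 1.1902e-5)
v(m) = -9 + m² + 54*m (v(m) = -5 + ((m² + 54*m) - 4) = -5 + (-4 + m² + 54*m) = -9 + m² + 54*m)
(4751 + x)*(115*(-55) + v(w(3, 9))) = (4751 + 1/84021)*(115*(-55) + (-9 + 11² + 54*11)) = 399183772*(-6325 + (-9 + 121 + 594))/84021 = 399183772*(-6325 + 706)/84021 = (399183772/84021)*(-5619) = -747671204956/28007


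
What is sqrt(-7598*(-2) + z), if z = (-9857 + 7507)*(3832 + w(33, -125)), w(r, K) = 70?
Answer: 2*I*sqrt(2288626) ≈ 3025.6*I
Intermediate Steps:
z = -9169700 (z = (-9857 + 7507)*(3832 + 70) = -2350*3902 = -9169700)
sqrt(-7598*(-2) + z) = sqrt(-7598*(-2) - 9169700) = sqrt(15196 - 9169700) = sqrt(-9154504) = 2*I*sqrt(2288626)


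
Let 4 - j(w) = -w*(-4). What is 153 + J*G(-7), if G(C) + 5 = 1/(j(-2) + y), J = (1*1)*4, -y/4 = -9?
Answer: 1597/12 ≈ 133.08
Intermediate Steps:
y = 36 (y = -4*(-9) = 36)
J = 4 (J = 1*4 = 4)
j(w) = 4 - 4*w (j(w) = 4 - (-w)*(-4) = 4 - 4*w)
G(C) = -239/48 (G(C) = -5 + 1/((4 - 4*(-2)) + 36) = -5 + 1/((4 + 8) + 36) = -5 + 1/(12 + 36) = -5 + 1/48 = -239/48)
153 + J*G(-7) = 153 + 4*(-239/48) = 153 - 239/12 = 1597/12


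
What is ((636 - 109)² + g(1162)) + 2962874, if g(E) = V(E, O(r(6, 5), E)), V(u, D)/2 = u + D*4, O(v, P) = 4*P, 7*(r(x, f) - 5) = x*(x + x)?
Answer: 3280111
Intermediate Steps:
r(x, f) = 5 + 2*x²/7 (r(x, f) = 5 + (x*(x + x))/7 = 5 + (x*(2*x))/7 = 5 + (2*x²)/7 = 5 + 2*x²/7)
V(u, D) = 2*u + 8*D (V(u, D) = 2*(u + D*4) = 2*(u + 4*D) = 2*u + 8*D)
g(E) = 34*E (g(E) = 2*E + 8*(4*E) = 2*E + 32*E = 34*E)
((636 - 109)² + g(1162)) + 2962874 = ((636 - 109)² + 34*1162) + 2962874 = (527² + 39508) + 2962874 = (277729 + 39508) + 2962874 = 317237 + 2962874 = 3280111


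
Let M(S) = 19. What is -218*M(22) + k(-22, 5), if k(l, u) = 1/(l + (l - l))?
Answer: -91125/22 ≈ -4142.0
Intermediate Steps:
k(l, u) = 1/l (k(l, u) = 1/(l + 0) = 1/l)
-218*M(22) + k(-22, 5) = -218*19 + 1/(-22) = -4142 - 1/22 = -91125/22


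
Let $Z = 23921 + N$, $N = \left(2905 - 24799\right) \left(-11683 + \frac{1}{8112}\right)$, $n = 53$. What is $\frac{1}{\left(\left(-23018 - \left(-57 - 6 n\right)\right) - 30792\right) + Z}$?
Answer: $\frac{1352}{345784931327} \approx 3.9099 \cdot 10^{-9}$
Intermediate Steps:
$N = \frac{345824834255}{1352}$ ($N = - 21894 \left(-11683 + \frac{1}{8112}\right) = \left(-21894\right) \left(- \frac{94772495}{8112}\right) = \frac{345824834255}{1352} \approx 2.5579 \cdot 10^{8}$)
$Z = \frac{345857175447}{1352}$ ($Z = 23921 + \frac{345824834255}{1352} = \frac{345857175447}{1352} \approx 2.5581 \cdot 10^{8}$)
$\frac{1}{\left(\left(-23018 - \left(-57 - 6 n\right)\right) - 30792\right) + Z} = \frac{1}{\left(\left(-23018 - \left(-57 - 318\right)\right) - 30792\right) + \frac{345857175447}{1352}} = \frac{1}{\left(\left(-23018 - -375\right) - 30792\right) + \frac{345857175447}{1352}} = \frac{1}{\left(\left(-23018 + 375\right) - 30792\right) + \frac{345857175447}{1352}} = \frac{1}{\left(-22643 - 30792\right) + \frac{345857175447}{1352}} = \frac{1}{-53435 + \frac{345857175447}{1352}} = \frac{1}{\frac{345784931327}{1352}} = \frac{1352}{345784931327}$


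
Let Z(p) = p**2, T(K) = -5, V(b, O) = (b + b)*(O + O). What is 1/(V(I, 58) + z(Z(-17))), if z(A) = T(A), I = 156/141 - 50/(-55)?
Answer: 517/239159 ≈ 0.0021617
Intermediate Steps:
I = 1042/517 (I = 156*(1/141) - 50*(-1/55) = 52/47 + 10/11 = 1042/517 ≈ 2.0155)
V(b, O) = 4*O*b (V(b, O) = (2*b)*(2*O) = 4*O*b)
z(A) = -5
1/(V(I, 58) + z(Z(-17))) = 1/(4*58*(1042/517) - 5) = 1/(241744/517 - 5) = 1/(239159/517) = 517/239159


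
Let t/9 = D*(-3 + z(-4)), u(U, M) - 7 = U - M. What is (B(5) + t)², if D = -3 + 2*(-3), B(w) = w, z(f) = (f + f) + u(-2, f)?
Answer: 27889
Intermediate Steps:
u(U, M) = 7 + U - M (u(U, M) = 7 + (U - M) = 7 + U - M)
z(f) = 5 + f (z(f) = (f + f) + (7 - 2 - f) = 2*f + (5 - f) = 5 + f)
D = -9 (D = -3 - 6 = -9)
t = 162 (t = 9*(-9*(-3 + (5 - 4))) = 9*(-9*(-3 + 1)) = 9*(-9*(-2)) = 9*18 = 162)
(B(5) + t)² = (5 + 162)² = 167² = 27889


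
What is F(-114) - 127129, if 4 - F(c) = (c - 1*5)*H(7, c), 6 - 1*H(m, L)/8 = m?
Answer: -128077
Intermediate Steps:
H(m, L) = 48 - 8*m
F(c) = -36 + 8*c (F(c) = 4 - (c - 1*5)*(48 - 8*7) = 4 - (c - 5)*(48 - 56) = 4 - (-5 + c)*(-8) = 4 - (40 - 8*c) = 4 + (-40 + 8*c) = -36 + 8*c)
F(-114) - 127129 = (-36 + 8*(-114)) - 127129 = (-36 - 912) - 127129 = -948 - 127129 = -128077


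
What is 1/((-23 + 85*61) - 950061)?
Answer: -1/944899 ≈ -1.0583e-6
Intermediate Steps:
1/((-23 + 85*61) - 950061) = 1/((-23 + 5185) - 950061) = 1/(5162 - 950061) = 1/(-944899) = -1/944899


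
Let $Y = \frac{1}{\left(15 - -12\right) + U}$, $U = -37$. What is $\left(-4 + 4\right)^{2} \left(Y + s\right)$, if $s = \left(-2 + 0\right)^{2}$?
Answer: $0$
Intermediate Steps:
$s = 4$ ($s = \left(-2\right)^{2} = 4$)
$Y = - \frac{1}{10}$ ($Y = \frac{1}{\left(15 - -12\right) - 37} = \frac{1}{\left(15 + 12\right) - 37} = \frac{1}{27 - 37} = \frac{1}{-10} = - \frac{1}{10} \approx -0.1$)
$\left(-4 + 4\right)^{2} \left(Y + s\right) = \left(-4 + 4\right)^{2} \left(- \frac{1}{10} + 4\right) = 0^{2} \cdot \frac{39}{10} = 0 \cdot \frac{39}{10} = 0$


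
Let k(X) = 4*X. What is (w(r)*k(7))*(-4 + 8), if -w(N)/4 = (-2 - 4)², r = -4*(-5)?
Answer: -16128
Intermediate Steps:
r = 20
w(N) = -144 (w(N) = -4*(-2 - 4)² = -4*(-6)² = -4*36 = -144)
(w(r)*k(7))*(-4 + 8) = (-576*7)*(-4 + 8) = -144*28*4 = -4032*4 = -16128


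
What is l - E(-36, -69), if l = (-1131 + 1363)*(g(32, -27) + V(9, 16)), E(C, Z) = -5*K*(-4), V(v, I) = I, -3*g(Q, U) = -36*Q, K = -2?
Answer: 92840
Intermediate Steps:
g(Q, U) = 12*Q (g(Q, U) = -(-12)*Q = 12*Q)
E(C, Z) = -40 (E(C, Z) = -5*(-2)*(-4) = 10*(-4) = -40)
l = 92800 (l = (-1131 + 1363)*(12*32 + 16) = 232*(384 + 16) = 232*400 = 92800)
l - E(-36, -69) = 92800 - 1*(-40) = 92800 + 40 = 92840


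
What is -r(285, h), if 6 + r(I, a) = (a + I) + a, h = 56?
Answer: -391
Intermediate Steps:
r(I, a) = -6 + I + 2*a (r(I, a) = -6 + ((a + I) + a) = -6 + ((I + a) + a) = -6 + (I + 2*a) = -6 + I + 2*a)
-r(285, h) = -(-6 + 285 + 2*56) = -(-6 + 285 + 112) = -1*391 = -391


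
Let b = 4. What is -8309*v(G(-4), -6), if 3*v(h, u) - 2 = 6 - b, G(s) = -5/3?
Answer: -33236/3 ≈ -11079.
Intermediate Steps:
G(s) = -5/3 (G(s) = -5*1/3 = -5/3)
v(h, u) = 4/3 (v(h, u) = 2/3 + (6 - 1*4)/3 = 2/3 + (6 - 4)/3 = 2/3 + (1/3)*2 = 2/3 + 2/3 = 4/3)
-8309*v(G(-4), -6) = -8309*4/3 = -33236/3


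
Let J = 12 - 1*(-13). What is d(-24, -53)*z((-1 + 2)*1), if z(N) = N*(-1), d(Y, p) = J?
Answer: -25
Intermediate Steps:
J = 25 (J = 12 + 13 = 25)
d(Y, p) = 25
z(N) = -N
d(-24, -53)*z((-1 + 2)*1) = 25*(-(-1 + 2)) = 25*(-1) = -25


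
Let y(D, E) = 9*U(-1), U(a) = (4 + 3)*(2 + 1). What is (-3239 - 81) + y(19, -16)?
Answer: -3131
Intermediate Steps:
U(a) = 21 (U(a) = 7*3 = 21)
y(D, E) = 189 (y(D, E) = 9*21 = 189)
(-3239 - 81) + y(19, -16) = (-3239 - 81) + 189 = -3320 + 189 = -3131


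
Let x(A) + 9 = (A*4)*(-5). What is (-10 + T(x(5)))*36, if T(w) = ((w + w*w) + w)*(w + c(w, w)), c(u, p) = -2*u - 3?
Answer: 44505648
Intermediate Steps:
x(A) = -9 - 20*A (x(A) = -9 + (A*4)*(-5) = -9 + (4*A)*(-5) = -9 - 20*A)
c(u, p) = -3 - 2*u
T(w) = (-3 - w)*(w² + 2*w) (T(w) = ((w + w*w) + w)*(w + (-3 - 2*w)) = ((w + w²) + w)*(-3 - w) = (w² + 2*w)*(-3 - w) = (-3 - w)*(w² + 2*w))
(-10 + T(x(5)))*36 = (-10 + (-9 - 20*5)*(-6 - (-9 - 20*5)² - 5*(-9 - 20*5)))*36 = (-10 + (-9 - 100)*(-6 - (-9 - 100)² - 5*(-9 - 100)))*36 = (-10 - 109*(-6 - 1*(-109)² - 5*(-109)))*36 = (-10 - 109*(-6 - 1*11881 + 545))*36 = (-10 - 109*(-6 - 11881 + 545))*36 = (-10 - 109*(-11342))*36 = (-10 + 1236278)*36 = 1236268*36 = 44505648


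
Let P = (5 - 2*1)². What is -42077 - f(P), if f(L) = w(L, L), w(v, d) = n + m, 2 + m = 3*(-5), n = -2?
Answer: -42058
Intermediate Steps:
m = -17 (m = -2 + 3*(-5) = -2 - 15 = -17)
P = 9 (P = (5 - 2)² = 3² = 9)
w(v, d) = -19 (w(v, d) = -2 - 17 = -19)
f(L) = -19
-42077 - f(P) = -42077 - 1*(-19) = -42077 + 19 = -42058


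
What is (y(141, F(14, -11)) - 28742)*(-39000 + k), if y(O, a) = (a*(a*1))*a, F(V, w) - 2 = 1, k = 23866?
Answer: 434572810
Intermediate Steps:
F(V, w) = 3 (F(V, w) = 2 + 1 = 3)
y(O, a) = a³ (y(O, a) = (a*a)*a = a²*a = a³)
(y(141, F(14, -11)) - 28742)*(-39000 + k) = (3³ - 28742)*(-39000 + 23866) = (27 - 28742)*(-15134) = -28715*(-15134) = 434572810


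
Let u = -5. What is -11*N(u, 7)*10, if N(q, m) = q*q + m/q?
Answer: -2596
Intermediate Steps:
N(q, m) = q² + m/q
-11*N(u, 7)*10 = -11*(7 + (-5)³)/(-5)*10 = -(-11)*(7 - 125)/5*10 = -(-11)*(-118)/5*10 = -11*118/5*10 = -1298/5*10 = -2596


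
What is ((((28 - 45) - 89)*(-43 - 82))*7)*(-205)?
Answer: -19013750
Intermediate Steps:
((((28 - 45) - 89)*(-43 - 82))*7)*(-205) = (((-17 - 89)*(-125))*7)*(-205) = (-106*(-125)*7)*(-205) = (13250*7)*(-205) = 92750*(-205) = -19013750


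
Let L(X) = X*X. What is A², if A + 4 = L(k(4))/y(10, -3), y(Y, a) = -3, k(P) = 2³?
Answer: 5776/9 ≈ 641.78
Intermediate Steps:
k(P) = 8
L(X) = X²
A = -76/3 (A = -4 + 8²/(-3) = -4 + 64*(-⅓) = -4 - 64/3 = -76/3 ≈ -25.333)
A² = (-76/3)² = 5776/9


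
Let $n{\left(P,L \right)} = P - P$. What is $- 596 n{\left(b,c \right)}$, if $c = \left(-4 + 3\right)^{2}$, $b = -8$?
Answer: $0$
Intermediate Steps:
$c = 1$ ($c = \left(-1\right)^{2} = 1$)
$n{\left(P,L \right)} = 0$
$- 596 n{\left(b,c \right)} = \left(-596\right) 0 = 0$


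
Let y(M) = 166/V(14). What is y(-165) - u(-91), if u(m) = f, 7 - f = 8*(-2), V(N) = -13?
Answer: -465/13 ≈ -35.769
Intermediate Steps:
f = 23 (f = 7 - 8*(-2) = 7 - 1*(-16) = 7 + 16 = 23)
y(M) = -166/13 (y(M) = 166/(-13) = 166*(-1/13) = -166/13)
u(m) = 23
y(-165) - u(-91) = -166/13 - 1*23 = -166/13 - 23 = -465/13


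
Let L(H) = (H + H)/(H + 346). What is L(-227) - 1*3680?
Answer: -438374/119 ≈ -3683.8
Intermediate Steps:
L(H) = 2*H/(346 + H) (L(H) = (2*H)/(346 + H) = 2*H/(346 + H))
L(-227) - 1*3680 = 2*(-227)/(346 - 227) - 1*3680 = 2*(-227)/119 - 3680 = 2*(-227)*(1/119) - 3680 = -454/119 - 3680 = -438374/119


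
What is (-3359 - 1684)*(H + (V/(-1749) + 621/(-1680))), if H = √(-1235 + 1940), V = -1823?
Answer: -1107504997/326480 - 5043*√705 ≈ -1.3729e+5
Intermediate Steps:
H = √705 ≈ 26.552
(-3359 - 1684)*(H + (V/(-1749) + 621/(-1680))) = (-3359 - 1684)*(√705 + (-1823/(-1749) + 621/(-1680))) = -5043*(√705 + (-1823*(-1/1749) + 621*(-1/1680))) = -5043*(√705 + (1823/1749 - 207/560)) = -5043*(√705 + 658837/979440) = -5043*(658837/979440 + √705) = -1107504997/326480 - 5043*√705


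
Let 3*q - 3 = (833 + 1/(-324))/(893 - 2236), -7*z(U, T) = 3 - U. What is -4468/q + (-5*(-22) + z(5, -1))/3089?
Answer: -126115549789484/22390724615 ≈ -5632.5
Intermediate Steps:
z(U, T) = -3/7 + U/7 (z(U, T) = -(3 - U)/7 = -3/7 + U/7)
q = 1035505/1305396 (q = 1 + ((833 + 1/(-324))/(893 - 2236))/3 = 1 + ((833 - 1/324)/(-1343))/3 = 1 + ((269891/324)*(-1/1343))/3 = 1 + (1/3)*(-269891/435132) = 1 - 269891/1305396 = 1035505/1305396 ≈ 0.79325)
-4468/q + (-5*(-22) + z(5, -1))/3089 = -4468/1035505/1305396 + (-5*(-22) + (-3/7 + (1/7)*5))/3089 = -4468*1305396/1035505 + (110 + (-3/7 + 5/7))*(1/3089) = -5832509328/1035505 + (110 + 2/7)*(1/3089) = -5832509328/1035505 + (772/7)*(1/3089) = -5832509328/1035505 + 772/21623 = -126115549789484/22390724615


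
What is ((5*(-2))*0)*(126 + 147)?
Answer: 0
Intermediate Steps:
((5*(-2))*0)*(126 + 147) = -10*0*273 = 0*273 = 0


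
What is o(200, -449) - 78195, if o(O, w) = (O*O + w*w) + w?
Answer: 162957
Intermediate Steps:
o(O, w) = w + O**2 + w**2 (o(O, w) = (O**2 + w**2) + w = w + O**2 + w**2)
o(200, -449) - 78195 = (-449 + 200**2 + (-449)**2) - 78195 = (-449 + 40000 + 201601) - 78195 = 241152 - 78195 = 162957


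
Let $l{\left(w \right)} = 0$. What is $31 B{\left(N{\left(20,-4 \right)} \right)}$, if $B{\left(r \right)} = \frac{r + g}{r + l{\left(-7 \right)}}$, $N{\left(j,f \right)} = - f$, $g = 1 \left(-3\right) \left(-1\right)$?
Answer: $\frac{217}{4} \approx 54.25$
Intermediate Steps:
$g = 3$ ($g = \left(-3\right) \left(-1\right) = 3$)
$B{\left(r \right)} = \frac{3 + r}{r}$ ($B{\left(r \right)} = \frac{r + 3}{r + 0} = \frac{3 + r}{r}$)
$31 B{\left(N{\left(20,-4 \right)} \right)} = 31 \frac{3 - -4}{\left(-1\right) \left(-4\right)} = 31 \frac{3 + 4}{4} = 31 \cdot \frac{1}{4} \cdot 7 = 31 \cdot \frac{7}{4} = \frac{217}{4}$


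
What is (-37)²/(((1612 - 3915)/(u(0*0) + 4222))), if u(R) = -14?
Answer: -5760752/2303 ≈ -2501.4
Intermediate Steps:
(-37)²/(((1612 - 3915)/(u(0*0) + 4222))) = (-37)²/(((1612 - 3915)/(-14 + 4222))) = 1369/((-2303/4208)) = 1369/((-2303*1/4208)) = 1369/(-2303/4208) = 1369*(-4208/2303) = -5760752/2303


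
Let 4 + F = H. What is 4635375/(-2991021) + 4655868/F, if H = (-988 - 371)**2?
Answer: 1788277162451/1841349297139 ≈ 0.97118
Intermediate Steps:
H = 1846881 (H = (-1359)**2 = 1846881)
F = 1846877 (F = -4 + 1846881 = 1846877)
4635375/(-2991021) + 4655868/F = 4635375/(-2991021) + 4655868/1846877 = 4635375*(-1/2991021) + 4655868*(1/1846877) = -1545125/997007 + 4655868/1846877 = 1788277162451/1841349297139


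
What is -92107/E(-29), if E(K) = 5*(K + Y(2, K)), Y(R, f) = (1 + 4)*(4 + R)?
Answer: -92107/5 ≈ -18421.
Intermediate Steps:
Y(R, f) = 20 + 5*R (Y(R, f) = 5*(4 + R) = 20 + 5*R)
E(K) = 150 + 5*K (E(K) = 5*(K + (20 + 5*2)) = 5*(K + (20 + 10)) = 5*(K + 30) = 5*(30 + K) = 150 + 5*K)
-92107/E(-29) = -92107/(150 + 5*(-29)) = -92107/(150 - 145) = -92107/5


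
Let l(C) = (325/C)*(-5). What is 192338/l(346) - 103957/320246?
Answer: -21312203331333/520399750 ≈ -40954.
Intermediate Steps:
l(C) = -1625/C
192338/l(346) - 103957/320246 = 192338/((-1625/346)) - 103957/320246 = 192338/((-1625*1/346)) - 103957*1/320246 = 192338/(-1625/346) - 103957/320246 = 192338*(-346/1625) - 103957/320246 = -66548948/1625 - 103957/320246 = -21312203331333/520399750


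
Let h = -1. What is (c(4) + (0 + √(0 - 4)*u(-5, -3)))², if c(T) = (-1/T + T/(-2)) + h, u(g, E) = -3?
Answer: -407/16 + 39*I ≈ -25.438 + 39.0*I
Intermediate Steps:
c(T) = -1 - 1/T - T/2 (c(T) = (-1/T + T/(-2)) - 1 = (-1/T + T*(-½)) - 1 = (-1/T - T/2) - 1 = -1 - 1/T - T/2)
(c(4) + (0 + √(0 - 4)*u(-5, -3)))² = ((-1 - 1/4 - ½*4) + (0 + √(0 - 4)*(-3)))² = ((-1 - 1*¼ - 2) + (0 + √(-4)*(-3)))² = ((-1 - ¼ - 2) + (0 + (2*I)*(-3)))² = (-13/4 + (0 - 6*I))² = (-13/4 - 6*I)²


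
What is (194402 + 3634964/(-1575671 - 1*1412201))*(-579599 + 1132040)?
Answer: 80220600869538195/746968 ≈ 1.0739e+11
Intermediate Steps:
(194402 + 3634964/(-1575671 - 1*1412201))*(-579599 + 1132040) = (194402 + 3634964/(-1575671 - 1412201))*552441 = (194402 + 3634964/(-2987872))*552441 = (194402 + 3634964*(-1/2987872))*552441 = (194402 - 908741/746968)*552441 = (145211164395/746968)*552441 = 80220600869538195/746968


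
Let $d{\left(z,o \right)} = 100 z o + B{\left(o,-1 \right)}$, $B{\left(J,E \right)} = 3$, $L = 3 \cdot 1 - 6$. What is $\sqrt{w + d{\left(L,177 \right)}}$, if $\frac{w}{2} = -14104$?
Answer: $i \sqrt{81305} \approx 285.14 i$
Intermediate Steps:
$w = -28208$ ($w = 2 \left(-14104\right) = -28208$)
$L = -3$ ($L = 3 - 6 = -3$)
$d{\left(z,o \right)} = 3 + 100 o z$ ($d{\left(z,o \right)} = 100 z o + 3 = 100 o z + 3 = 3 + 100 o z$)
$\sqrt{w + d{\left(L,177 \right)}} = \sqrt{-28208 + \left(3 + 100 \cdot 177 \left(-3\right)\right)} = \sqrt{-28208 + \left(3 - 53100\right)} = \sqrt{-28208 - 53097} = \sqrt{-81305} = i \sqrt{81305}$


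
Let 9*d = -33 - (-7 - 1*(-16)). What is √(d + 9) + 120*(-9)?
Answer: -1080 + √39/3 ≈ -1077.9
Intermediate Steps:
d = -14/3 (d = (-33 - (-7 - 1*(-16)))/9 = (-33 - (-7 + 16))/9 = (-33 - 1*9)/9 = (-33 - 9)/9 = (⅑)*(-42) = -14/3 ≈ -4.6667)
√(d + 9) + 120*(-9) = √(-14/3 + 9) + 120*(-9) = √(13/3) - 1080 = √39/3 - 1080 = -1080 + √39/3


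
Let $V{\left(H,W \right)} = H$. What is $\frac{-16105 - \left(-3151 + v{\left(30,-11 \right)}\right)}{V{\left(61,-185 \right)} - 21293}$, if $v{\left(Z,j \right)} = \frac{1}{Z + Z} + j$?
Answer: $\frac{776581}{1273920} \approx 0.6096$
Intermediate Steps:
$v{\left(Z,j \right)} = j + \frac{1}{2 Z}$ ($v{\left(Z,j \right)} = \frac{1}{2 Z} + j = j + \frac{1}{2 Z}$)
$\frac{-16105 - \left(-3151 + v{\left(30,-11 \right)}\right)}{V{\left(61,-185 \right)} - 21293} = \frac{-16105 + \left(-8889 + \left(12040 - \left(-11 + \frac{1}{2 \cdot 30}\right)\right)\right)}{61 - 21293} = \frac{-16105 + \left(-8889 + \left(12040 - \left(-11 + \frac{1}{2} \cdot \frac{1}{30}\right)\right)\right)}{-21232} = \left(-16105 + \left(-8889 + \left(12040 - \left(-11 + \frac{1}{60}\right)\right)\right)\right) \left(- \frac{1}{21232}\right) = \left(-16105 + \left(-8889 + \left(12040 - - \frac{659}{60}\right)\right)\right) \left(- \frac{1}{21232}\right) = \left(-16105 + \left(-8889 + \left(12040 + \frac{659}{60}\right)\right)\right) \left(- \frac{1}{21232}\right) = \left(-16105 + \left(-8889 + \frac{723059}{60}\right)\right) \left(- \frac{1}{21232}\right) = \left(-16105 + \frac{189719}{60}\right) \left(- \frac{1}{21232}\right) = \left(- \frac{776581}{60}\right) \left(- \frac{1}{21232}\right) = \frac{776581}{1273920}$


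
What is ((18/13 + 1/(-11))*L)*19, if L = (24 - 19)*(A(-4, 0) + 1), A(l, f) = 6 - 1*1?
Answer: 105450/143 ≈ 737.41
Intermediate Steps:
A(l, f) = 5 (A(l, f) = 6 - 1 = 5)
L = 30 (L = (24 - 19)*(5 + 1) = 5*6 = 30)
((18/13 + 1/(-11))*L)*19 = ((18/13 + 1/(-11))*30)*19 = ((18*(1/13) + 1*(-1/11))*30)*19 = ((18/13 - 1/11)*30)*19 = ((185/143)*30)*19 = (5550/143)*19 = 105450/143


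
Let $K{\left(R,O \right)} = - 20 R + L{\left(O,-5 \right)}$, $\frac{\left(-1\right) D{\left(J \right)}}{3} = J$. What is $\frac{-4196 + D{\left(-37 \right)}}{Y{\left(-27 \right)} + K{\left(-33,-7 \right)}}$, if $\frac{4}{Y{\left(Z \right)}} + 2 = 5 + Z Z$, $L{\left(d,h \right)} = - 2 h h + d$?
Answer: $- \frac{149511}{22070} \approx -6.7744$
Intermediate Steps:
$D{\left(J \right)} = - 3 J$
$L{\left(d,h \right)} = d - 2 h^{2}$ ($L{\left(d,h \right)} = - 2 h^{2} + d = d - 2 h^{2}$)
$K{\left(R,O \right)} = -50 + O - 20 R$ ($K{\left(R,O \right)} = - 20 R + \left(O - 2 \left(-5\right)^{2}\right) = - 20 R + \left(O - 50\right) = - 20 R + \left(-50 + O\right) = -50 + O - 20 R$)
$Y{\left(Z \right)} = \frac{4}{3 + Z^{2}}$ ($Y{\left(Z \right)} = \frac{4}{-2 + \left(5 + Z Z\right)} = \frac{4}{-2 + \left(5 + Z^{2}\right)} = \frac{4}{3 + Z^{2}}$)
$\frac{-4196 + D{\left(-37 \right)}}{Y{\left(-27 \right)} + K{\left(-33,-7 \right)}} = \frac{-4196 - -111}{\frac{4}{3 + \left(-27\right)^{2}} - -603} = \frac{-4196 + 111}{\frac{4}{3 + 729} - -603} = - \frac{4085}{\frac{4}{732} + 603} = - \frac{4085}{4 \cdot \frac{1}{732} + 603} = - \frac{4085}{\frac{1}{183} + 603} = - \frac{4085}{\frac{110350}{183}} = \left(-4085\right) \frac{183}{110350} = - \frac{149511}{22070}$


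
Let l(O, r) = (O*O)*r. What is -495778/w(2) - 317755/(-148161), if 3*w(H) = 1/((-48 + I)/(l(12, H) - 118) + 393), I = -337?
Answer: -1463773794849460/2518737 ≈ -5.8115e+8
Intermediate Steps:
l(O, r) = r*O**2 (l(O, r) = O**2*r = r*O**2)
w(H) = 1/(3*(393 - 385/(-118 + 144*H))) (w(H) = 1/(3*((-48 - 337)/(H*12**2 - 118) + 393)) = 1/(3*(-385/(H*144 - 118) + 393)) = 1/(3*(-385/(144*H - 118) + 393)) = 1/(3*(-385/(-118 + 144*H) + 393)) = 1/(3*(393 - 385/(-118 + 144*H))))
-495778/w(2) - 317755/(-148161) = -495778*3*(-46759 + 56592*2)/(2*(-59 + 72*2)) - 317755/(-148161) = -495778*3*(-46759 + 113184)/(2*(-59 + 144)) - 317755*(-1/148161) = -495778/((2/3)*85/66425) + 317755/148161 = -495778/((2/3)*(1/66425)*85) + 317755/148161 = -495778/34/39855 + 317755/148161 = -495778*39855/34 + 317755/148161 = -9879616095/17 + 317755/148161 = -1463773794849460/2518737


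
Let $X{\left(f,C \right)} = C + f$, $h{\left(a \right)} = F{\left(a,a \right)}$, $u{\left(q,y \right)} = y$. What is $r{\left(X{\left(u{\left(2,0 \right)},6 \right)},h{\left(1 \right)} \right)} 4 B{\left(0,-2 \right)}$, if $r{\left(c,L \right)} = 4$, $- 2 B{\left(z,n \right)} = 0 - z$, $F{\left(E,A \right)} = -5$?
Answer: $0$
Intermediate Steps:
$h{\left(a \right)} = -5$
$B{\left(z,n \right)} = \frac{z}{2}$ ($B{\left(z,n \right)} = - \frac{0 - z}{2} = - \frac{\left(-1\right) z}{2} = \frac{z}{2}$)
$r{\left(X{\left(u{\left(2,0 \right)},6 \right)},h{\left(1 \right)} \right)} 4 B{\left(0,-2 \right)} = 4 \cdot 4 \cdot \frac{1}{2} \cdot 0 = 16 \cdot 0 = 0$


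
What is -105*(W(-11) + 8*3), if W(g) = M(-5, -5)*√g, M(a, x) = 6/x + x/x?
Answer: -2520 + 21*I*√11 ≈ -2520.0 + 69.649*I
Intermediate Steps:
M(a, x) = 1 + 6/x (M(a, x) = 6/x + 1 = 1 + 6/x)
W(g) = -√g/5 (W(g) = ((6 - 5)/(-5))*√g = (-⅕*1)*√g = -√g/5)
-105*(W(-11) + 8*3) = -105*(-I*√11/5 + 8*3) = -105*(-I*√11/5 + 24) = -105*(24 - I*√11/5) = -2520 + 21*I*√11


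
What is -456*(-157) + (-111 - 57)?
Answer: 71424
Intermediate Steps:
-456*(-157) + (-111 - 57) = 71592 - 168 = 71424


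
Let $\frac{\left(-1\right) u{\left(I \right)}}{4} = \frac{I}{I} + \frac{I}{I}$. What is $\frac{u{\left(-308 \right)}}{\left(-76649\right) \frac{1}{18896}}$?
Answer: $\frac{151168}{76649} \approx 1.9722$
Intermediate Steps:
$u{\left(I \right)} = -8$ ($u{\left(I \right)} = - 4 \left(\frac{I}{I} + \frac{I}{I}\right) = - 4 \left(1 + 1\right) = \left(-4\right) 2 = -8$)
$\frac{u{\left(-308 \right)}}{\left(-76649\right) \frac{1}{18896}} = - \frac{8}{\left(-76649\right) \frac{1}{18896}} = - \frac{8}{- \frac{76649}{18896}} = \left(-8\right) \left(- \frac{18896}{76649}\right) = \frac{151168}{76649}$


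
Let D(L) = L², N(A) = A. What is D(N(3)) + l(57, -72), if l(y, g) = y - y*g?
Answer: 4170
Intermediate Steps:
l(y, g) = y - g*y
D(N(3)) + l(57, -72) = 3² + 57*(1 - 1*(-72)) = 9 + 57*(1 + 72) = 9 + 57*73 = 9 + 4161 = 4170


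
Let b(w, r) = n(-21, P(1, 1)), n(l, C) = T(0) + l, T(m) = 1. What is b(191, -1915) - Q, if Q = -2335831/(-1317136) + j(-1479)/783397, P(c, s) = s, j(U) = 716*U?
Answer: -21071891210643/1031840390992 ≈ -20.422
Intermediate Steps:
n(l, C) = 1 + l
b(w, r) = -20 (b(w, r) = 1 - 21 = -20)
Q = 435083390803/1031840390992 (Q = -2335831/(-1317136) + (716*(-1479))/783397 = -2335831*(-1/1317136) - 1058964*1/783397 = 2335831/1317136 - 1058964/783397 = 435083390803/1031840390992 ≈ 0.42166)
b(191, -1915) - Q = -20 - 1*435083390803/1031840390992 = -20 - 435083390803/1031840390992 = -21071891210643/1031840390992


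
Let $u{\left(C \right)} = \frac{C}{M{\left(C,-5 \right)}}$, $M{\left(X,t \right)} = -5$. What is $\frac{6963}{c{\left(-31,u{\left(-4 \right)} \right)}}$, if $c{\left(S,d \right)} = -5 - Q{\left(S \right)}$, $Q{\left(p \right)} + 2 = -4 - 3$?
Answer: $\frac{6963}{4} \approx 1740.8$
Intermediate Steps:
$Q{\left(p \right)} = -9$ ($Q{\left(p \right)} = -2 - 7 = -9$)
$u{\left(C \right)} = - \frac{C}{5}$ ($u{\left(C \right)} = \frac{C}{-5} = C \left(- \frac{1}{5}\right) = - \frac{C}{5}$)
$c{\left(S,d \right)} = 4$ ($c{\left(S,d \right)} = -5 - -9 = -5 + 9 = 4$)
$\frac{6963}{c{\left(-31,u{\left(-4 \right)} \right)}} = \frac{6963}{4}$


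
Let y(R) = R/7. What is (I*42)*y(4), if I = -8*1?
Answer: -192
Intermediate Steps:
y(R) = R/7 (y(R) = R*(1/7) = R/7)
I = -8
(I*42)*y(4) = (-8*42)*((1/7)*4) = -336*4/7 = -192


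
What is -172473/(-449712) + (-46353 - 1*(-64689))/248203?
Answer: 17018078417/37206622512 ≈ 0.45739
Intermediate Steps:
-172473/(-449712) + (-46353 - 1*(-64689))/248203 = -172473*(-1/449712) + (-46353 + 64689)*(1/248203) = 57491/149904 + 18336*(1/248203) = 57491/149904 + 18336/248203 = 17018078417/37206622512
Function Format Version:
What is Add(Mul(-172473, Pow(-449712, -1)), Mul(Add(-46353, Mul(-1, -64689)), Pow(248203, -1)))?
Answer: Rational(17018078417, 37206622512) ≈ 0.45739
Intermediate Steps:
Add(Mul(-172473, Pow(-449712, -1)), Mul(Add(-46353, Mul(-1, -64689)), Pow(248203, -1))) = Add(Mul(-172473, Rational(-1, 449712)), Mul(Add(-46353, 64689), Rational(1, 248203))) = Add(Rational(57491, 149904), Mul(18336, Rational(1, 248203))) = Add(Rational(57491, 149904), Rational(18336, 248203)) = Rational(17018078417, 37206622512)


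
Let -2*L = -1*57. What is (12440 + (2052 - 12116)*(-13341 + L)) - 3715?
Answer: 133985725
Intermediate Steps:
L = 57/2 (L = -(-1)*57/2 = -½*(-57) = 57/2 ≈ 28.500)
(12440 + (2052 - 12116)*(-13341 + L)) - 3715 = (12440 + (2052 - 12116)*(-13341 + 57/2)) - 3715 = (12440 - 10064*(-26625/2)) - 3715 = (12440 + 133977000) - 3715 = 133989440 - 3715 = 133985725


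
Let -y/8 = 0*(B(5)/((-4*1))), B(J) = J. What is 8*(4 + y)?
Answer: 32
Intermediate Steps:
y = 0 (y = -0*5/((-4*1)) = -0*5/(-4) = -0*5*(-1/4) = -0*(-5)/4 = -8*0 = 0)
8*(4 + y) = 8*(4 + 0) = 8*4 = 32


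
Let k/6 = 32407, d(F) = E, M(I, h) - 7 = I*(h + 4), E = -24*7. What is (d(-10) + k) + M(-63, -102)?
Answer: 200455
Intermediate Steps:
E = -168
M(I, h) = 7 + I*(4 + h) (M(I, h) = 7 + I*(h + 4) = 7 + I*(4 + h))
d(F) = -168
k = 194442 (k = 6*32407 = 194442)
(d(-10) + k) + M(-63, -102) = (-168 + 194442) + (7 + 4*(-63) - 63*(-102)) = 194274 + (7 - 252 + 6426) = 194274 + 6181 = 200455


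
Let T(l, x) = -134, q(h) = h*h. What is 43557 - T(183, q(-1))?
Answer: 43691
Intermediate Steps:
q(h) = h²
43557 - T(183, q(-1)) = 43557 - 1*(-134) = 43557 + 134 = 43691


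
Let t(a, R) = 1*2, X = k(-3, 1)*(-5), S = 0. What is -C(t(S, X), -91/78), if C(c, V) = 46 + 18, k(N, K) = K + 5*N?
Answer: -64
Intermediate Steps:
X = 70 (X = (1 + 5*(-3))*(-5) = (1 - 15)*(-5) = -14*(-5) = 70)
t(a, R) = 2
C(c, V) = 64
-C(t(S, X), -91/78) = -1*64 = -64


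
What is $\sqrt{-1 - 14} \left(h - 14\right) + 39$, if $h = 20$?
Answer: $39 + 6 i \sqrt{15} \approx 39.0 + 23.238 i$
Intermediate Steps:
$\sqrt{-1 - 14} \left(h - 14\right) + 39 = \sqrt{-1 - 14} \left(20 - 14\right) + 39 = \sqrt{-15} \cdot 6 + 39 = i \sqrt{15} \cdot 6 + 39 = 6 i \sqrt{15} + 39 = 39 + 6 i \sqrt{15}$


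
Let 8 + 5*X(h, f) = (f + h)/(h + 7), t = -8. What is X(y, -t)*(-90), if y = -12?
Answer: 648/5 ≈ 129.60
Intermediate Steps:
X(h, f) = -8/5 + (f + h)/(5*(7 + h)) (X(h, f) = -8/5 + ((f + h)/(h + 7))/5 = -8/5 + ((f + h)/(7 + h))/5 = -8/5 + (f + h)/(5*(7 + h)))
X(y, -t)*(-90) = ((-56 - 1*(-8) - 7*(-12))/(5*(7 - 12)))*(-90) = ((⅕)*(-56 + 8 + 84)/(-5))*(-90) = ((⅕)*(-⅕)*36)*(-90) = -36/25*(-90) = 648/5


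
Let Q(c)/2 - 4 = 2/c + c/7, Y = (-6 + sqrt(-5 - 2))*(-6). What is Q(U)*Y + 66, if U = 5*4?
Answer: 19842/35 - 2922*I*sqrt(7)/35 ≈ 566.91 - 220.88*I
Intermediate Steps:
U = 20
Y = 36 - 6*I*sqrt(7) (Y = (-6 + sqrt(-7))*(-6) = (-6 + I*sqrt(7))*(-6) = 36 - 6*I*sqrt(7) ≈ 36.0 - 15.875*I)
Q(c) = 8 + 4/c + 2*c/7 (Q(c) = 8 + 2*(2/c + c/7) = 8 + (4/c + 2*c/7) = 8 + 4/c + 2*c/7)
Q(U)*Y + 66 = (8 + 4/20 + (2/7)*20)*(36 - 6*I*sqrt(7)) + 66 = (8 + 4*(1/20) + 40/7)*(36 - 6*I*sqrt(7)) + 66 = (8 + 1/5 + 40/7)*(36 - 6*I*sqrt(7)) + 66 = 487*(36 - 6*I*sqrt(7))/35 + 66 = (17532/35 - 2922*I*sqrt(7)/35) + 66 = 19842/35 - 2922*I*sqrt(7)/35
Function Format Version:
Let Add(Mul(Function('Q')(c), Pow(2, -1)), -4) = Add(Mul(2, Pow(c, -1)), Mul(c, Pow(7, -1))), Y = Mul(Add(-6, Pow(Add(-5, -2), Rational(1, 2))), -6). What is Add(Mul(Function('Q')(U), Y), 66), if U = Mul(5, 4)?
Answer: Add(Rational(19842, 35), Mul(Rational(-2922, 35), I, Pow(7, Rational(1, 2)))) ≈ Add(566.91, Mul(-220.88, I))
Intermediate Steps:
U = 20
Y = Add(36, Mul(-6, I, Pow(7, Rational(1, 2)))) (Y = Mul(Add(-6, Pow(-7, Rational(1, 2))), -6) = Mul(Add(-6, Mul(I, Pow(7, Rational(1, 2)))), -6) = Add(36, Mul(-6, I, Pow(7, Rational(1, 2)))) ≈ Add(36.000, Mul(-15.875, I)))
Function('Q')(c) = Add(8, Mul(4, Pow(c, -1)), Mul(Rational(2, 7), c)) (Function('Q')(c) = Add(8, Mul(2, Add(Mul(2, Pow(c, -1)), Mul(c, Pow(7, -1))))) = Add(8, Mul(2, Add(Mul(2, Pow(c, -1)), Mul(c, Rational(1, 7))))) = Add(8, Mul(2, Add(Mul(2, Pow(c, -1)), Mul(Rational(1, 7), c)))) = Add(8, Add(Mul(4, Pow(c, -1)), Mul(Rational(2, 7), c))) = Add(8, Mul(4, Pow(c, -1)), Mul(Rational(2, 7), c)))
Add(Mul(Function('Q')(U), Y), 66) = Add(Mul(Add(8, Mul(4, Pow(20, -1)), Mul(Rational(2, 7), 20)), Add(36, Mul(-6, I, Pow(7, Rational(1, 2))))), 66) = Add(Mul(Add(8, Mul(4, Rational(1, 20)), Rational(40, 7)), Add(36, Mul(-6, I, Pow(7, Rational(1, 2))))), 66) = Add(Mul(Add(8, Rational(1, 5), Rational(40, 7)), Add(36, Mul(-6, I, Pow(7, Rational(1, 2))))), 66) = Add(Mul(Rational(487, 35), Add(36, Mul(-6, I, Pow(7, Rational(1, 2))))), 66) = Add(Add(Rational(17532, 35), Mul(Rational(-2922, 35), I, Pow(7, Rational(1, 2)))), 66) = Add(Rational(19842, 35), Mul(Rational(-2922, 35), I, Pow(7, Rational(1, 2))))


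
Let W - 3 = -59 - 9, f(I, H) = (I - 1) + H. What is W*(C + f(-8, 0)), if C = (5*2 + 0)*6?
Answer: -3315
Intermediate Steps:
C = 60 (C = (10 + 0)*6 = 10*6 = 60)
f(I, H) = -1 + H + I (f(I, H) = (-1 + I) + H = -1 + H + I)
W = -65 (W = 3 + (-59 - 9) = 3 - 68 = -65)
W*(C + f(-8, 0)) = -65*(60 + (-1 + 0 - 8)) = -65*(60 - 9) = -65*51 = -3315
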